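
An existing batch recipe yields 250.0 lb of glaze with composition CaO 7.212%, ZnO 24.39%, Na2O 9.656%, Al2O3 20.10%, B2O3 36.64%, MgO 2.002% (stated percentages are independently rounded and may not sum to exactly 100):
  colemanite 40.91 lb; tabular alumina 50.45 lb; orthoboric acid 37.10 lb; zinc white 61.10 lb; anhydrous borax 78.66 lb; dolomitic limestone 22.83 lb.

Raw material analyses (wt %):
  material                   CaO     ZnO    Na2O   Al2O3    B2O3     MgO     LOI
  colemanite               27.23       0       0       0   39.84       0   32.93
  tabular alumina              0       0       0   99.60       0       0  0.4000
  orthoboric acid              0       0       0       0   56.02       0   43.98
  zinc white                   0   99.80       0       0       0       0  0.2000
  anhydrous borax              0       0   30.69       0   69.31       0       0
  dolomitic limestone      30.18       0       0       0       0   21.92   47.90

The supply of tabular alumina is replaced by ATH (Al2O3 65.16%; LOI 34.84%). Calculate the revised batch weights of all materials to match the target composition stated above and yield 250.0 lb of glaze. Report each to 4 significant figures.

Revised batch per 250.0 lb glaze:
  colemanite: 40.91 lb
  ATH: 77.12 lb
  orthoboric acid: 37.10 lb
  zinc white: 61.10 lb
  anhydrous borax: 78.66 lb
  dolomitic limestone: 22.83 lb
Total batch = 317.7 lb; LOI loss = 67.71 lb

Intermediates are printed rounded to four significant digits across the worked steps. Every computation holds full float precision in every operation; a single rounding yields every reported value. The derived quantities (six oxide percentages, the totals, glass mass, LOI, yield) are recomputed in full float precision using the weight values at 250.0 lb of glass as given in either problem or answer.
Target masses of each oxide per 250.0 lb glaze:
  CaO: 7.212% × 250.0 = 18.03 lb
  ZnO: 24.39% × 250.0 = 60.98 lb
  Na2O: 9.656% × 250.0 = 24.14 lb
  Al2O3: 20.10% × 250.0 = 50.25 lb
  B2O3: 36.64% × 250.0 = 91.60 lb
  MgO: 2.002% × 250.0 = 5.005 lb
Balance tally, oxide-wise, given the weights on record, at the basis given (target by target, the sums agree inside rounding margins):
  CaO: 40.91·0.2723 + 22.83·0.3018 = 18.03 lb (target 18.03 lb)
  ZnO: 61.10·0.9980 = 60.98 lb (target 60.98 lb)
  Na2O: 78.66·0.3069 = 24.14 lb (target 24.14 lb)
  Al2O3: 77.12·0.6516 = 50.25 lb (target 50.25 lb)
  B2O3: 40.91·0.3984 + 37.10·0.5602 + 78.66·0.6931 = 91.60 lb (target 91.60 lb)
  MgO: 22.83·0.2192 = 5.004 lb (target 5.005 lb)
Glass-mass closure: the batch minus its LOI: 250.0 lb (per-oxide target masses sum to 250.0 lb; the stated basis being 250.0 lb — rounding explains the deltas).
Batch grand total — Σ batch = 317.7 lb; the LOI term Σ batch·LOI equals 67.71 lb; glass ÷ batch gives a yield of 78.69%.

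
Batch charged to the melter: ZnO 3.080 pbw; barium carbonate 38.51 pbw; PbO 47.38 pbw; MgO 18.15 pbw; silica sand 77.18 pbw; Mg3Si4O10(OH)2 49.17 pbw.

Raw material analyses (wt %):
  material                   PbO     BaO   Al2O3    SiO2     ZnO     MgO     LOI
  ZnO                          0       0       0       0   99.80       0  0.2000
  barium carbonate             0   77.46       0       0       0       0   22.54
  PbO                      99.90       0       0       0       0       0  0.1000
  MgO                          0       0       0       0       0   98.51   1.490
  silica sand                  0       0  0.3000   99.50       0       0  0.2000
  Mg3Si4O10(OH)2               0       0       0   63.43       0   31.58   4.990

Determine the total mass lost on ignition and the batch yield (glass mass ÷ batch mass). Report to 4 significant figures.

LOI loss = 11.61 pbw; glass = 221.9 pbw; yield = 95.03%

All arithmetic runs at exact precision at all times; the intermediate values are displayed, with 4-significant-digit rounding, within the worked lines. A single rounding produces each reported value; the derived quantities are carried from the batch weights at 221.9 pbw of glass in full float precision (LOI, the yield, six oxide percentages, the totals, glass mass) exactly as shown in the problem or answer text.
LOI of each material in turn:
  ZnO: 3.080 × 0.002000 = 0.006160 pbw
  barium carbonate: 38.51 × 0.2254 = 8.680 pbw
  PbO: 47.38 × 0.001000 = 0.04738 pbw
  MgO: 18.15 × 0.01490 = 0.2704 pbw
  silica sand: 77.18 × 0.002000 = 0.1544 pbw
  Mg3Si4O10(OH)2: 49.17 × 0.04990 = 2.454 pbw
Total LOI = 11.61 pbw
Glass = batch − LOI = 233.5 − 11.61 = 221.9 pbw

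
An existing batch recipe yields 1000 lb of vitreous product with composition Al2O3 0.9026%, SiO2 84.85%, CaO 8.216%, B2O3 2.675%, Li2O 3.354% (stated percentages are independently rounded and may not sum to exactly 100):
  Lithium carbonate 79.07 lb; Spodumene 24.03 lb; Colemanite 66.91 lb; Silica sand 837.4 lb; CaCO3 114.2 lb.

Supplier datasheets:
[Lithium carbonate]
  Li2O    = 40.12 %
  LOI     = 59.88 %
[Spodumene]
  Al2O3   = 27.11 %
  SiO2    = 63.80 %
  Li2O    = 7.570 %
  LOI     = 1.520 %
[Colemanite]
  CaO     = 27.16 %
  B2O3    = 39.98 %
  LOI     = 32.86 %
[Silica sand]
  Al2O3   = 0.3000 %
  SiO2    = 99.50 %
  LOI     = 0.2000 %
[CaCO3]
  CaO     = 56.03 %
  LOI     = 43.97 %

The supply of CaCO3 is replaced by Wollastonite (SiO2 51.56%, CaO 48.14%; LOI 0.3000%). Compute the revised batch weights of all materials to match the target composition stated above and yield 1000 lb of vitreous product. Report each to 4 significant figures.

Working values are printed rounded to 4 significant digits between the steps; all internal work holds full float precision end to end — a single rounding completes each reported result — derived quantities are re-derived at full float precision (net glass mass, yield, five oxide percentages, ignition loss, totals) using the weight values for 1000 lb of glass exactly as shown in the question or the answer.
The oxide mass targets at 1000 lb vitreous product:
  Al2O3: 0.9026% × 1000 = 9.026 lb
  SiO2: 84.85% × 1000 = 848.5 lb
  CaO: 8.216% × 1000 = 82.16 lb
  B2O3: 2.675% × 1000 = 26.75 lb
  Li2O: 3.354% × 1000 = 33.54 lb
A balance pass over the oxides, using the reported weights, at the basis given (sum by sum, the targets are met net of answer rounding effects):
  Al2O3: 24.80·0.2711 + 768.0·0.003000 = 9.027 lb (target 9.026 lb)
  SiO2: 24.80·0.6380 + 768.0·0.9950 + 132.9·0.5156 = 848.5 lb (target 848.5 lb)
  CaO: 66.91·0.2716 + 132.9·0.4814 = 82.15 lb (target 82.16 lb)
  B2O3: 66.91·0.3998 = 26.75 lb (target 26.75 lb)
  Li2O: 78.92·0.4012 + 24.80·0.07570 = 33.54 lb (target 33.54 lb)
Mass balance on the glass: total batch − LOI = 1000 lb (summing oxide targets gives 1000 lb; versus the stated basis of 1000 lb — a pure rounding effect).
Total batch = Σ batch = 1072 lb; loss to ignition Σ batch·LOI = 71.56 lb; yield, glass over the total, = 93.32%.

Revised batch per 1000 lb vitreous product:
  Lithium carbonate: 78.92 lb
  Spodumene: 24.80 lb
  Colemanite: 66.91 lb
  Silica sand: 768.0 lb
  Wollastonite: 132.9 lb
Total batch = 1072 lb; LOI loss = 71.56 lb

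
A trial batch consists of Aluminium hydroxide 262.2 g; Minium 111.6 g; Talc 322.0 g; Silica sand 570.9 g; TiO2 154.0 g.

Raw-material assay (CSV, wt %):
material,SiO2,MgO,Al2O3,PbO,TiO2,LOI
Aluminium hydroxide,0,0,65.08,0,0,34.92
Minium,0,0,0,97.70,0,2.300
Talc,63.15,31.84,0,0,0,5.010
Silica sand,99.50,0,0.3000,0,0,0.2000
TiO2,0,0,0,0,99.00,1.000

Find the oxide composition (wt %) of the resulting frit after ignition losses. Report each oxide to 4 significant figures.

The intermediate values appear, rounded to four significant digits, across the worked steps — the working math holds full float precision end to end — each reported number is rounded once only; all derived quantities (the yield, LOI, five oxide percentages, net glass mass, totals) are re-derived at full float precision from the weighed amounts per 1308 g of glass as they appear in either problem or answer.
Oxide masses out of the charge:
  SiO2: 322.0·0.6315 + 570.9·0.9950 = 771.4 g
  MgO: 322.0·0.3184 = 102.5 g
  Al2O3: 262.2·0.6508 + 570.9·0.003000 = 172.4 g
  PbO: 111.6·0.9770 = 109.0 g
  TiO2: 154.0·0.9900 = 152.5 g
LOI: 262.2·0.3492 + 111.6·0.02300 + 322.0·0.05010 + 570.9·0.002000 + 154.0·0.01000 = 112.9 g
Resulting glass, batch − LOI: 1421 − 112.9 = 1308 g (consistent with Σ oxide mass)
each wt % is 100 × oxide ÷ glass

Glass mass = 1308 g (batch 1421 − LOI 112.9).
Composition: SiO2 58.99%, MgO 7.840%, Al2O3 13.18%, PbO 8.337%, TiO2 11.66%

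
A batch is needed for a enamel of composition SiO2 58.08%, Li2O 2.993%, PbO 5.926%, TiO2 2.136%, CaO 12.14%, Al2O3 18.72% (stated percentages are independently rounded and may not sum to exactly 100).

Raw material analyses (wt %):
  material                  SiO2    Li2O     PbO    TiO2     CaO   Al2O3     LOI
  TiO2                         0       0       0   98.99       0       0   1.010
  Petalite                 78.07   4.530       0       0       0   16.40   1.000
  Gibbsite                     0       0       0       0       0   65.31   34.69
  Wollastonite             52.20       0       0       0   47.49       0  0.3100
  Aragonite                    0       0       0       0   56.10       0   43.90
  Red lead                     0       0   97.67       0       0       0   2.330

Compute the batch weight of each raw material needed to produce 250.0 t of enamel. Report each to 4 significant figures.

All internal work holds full precision at each step. In-progress results are printed, rounded to 4 significant figures, at each printed step; each reported number is rounded exactly once. All derived quantities, including net glass mass, the yield, six oxide percentages, the totals, LOI, are computed from the weighed amounts at 250.0 t of glass at full precision as given in either problem or answer.
Target oxide masses per 250.0 t enamel:
  SiO2: 58.08% × 250.0 = 145.2 t
  Li2O: 2.993% × 250.0 = 7.482 t
  PbO: 5.926% × 250.0 = 14.82 t
  TiO2: 2.136% × 250.0 = 5.340 t
  CaO: 12.14% × 250.0 = 30.35 t
  Al2O3: 18.72% × 250.0 = 46.80 t
Oxide-by-oxide audit per the reported batch figures, versus the basis set out (each sum matches its target mass up to rounding of the answer):
  SiO2: 165.2·0.7807 + 31.12·0.5220 = 145.2 t (target 145.2 t)
  Li2O: 165.2·0.04530 = 7.484 t (target 7.482 t)
  PbO: 15.17·0.9767 = 14.82 t (target 14.82 t)
  TiO2: 5.394·0.9899 = 5.340 t (target 5.340 t)
  CaO: 31.12·0.4749 + 27.75·0.5610 = 30.35 t (target 30.35 t)
  Al2O3: 165.2·0.1640 + 30.18·0.6531 = 46.80 t (target 46.80 t)
Glass-mass sanity pass: batch Σ − ignition loss = 250.0 t (per-oxide target masses sum to 250.0 t; basis as stated: 250.0 t — any gap is answer rounding).
Adding the batch up: Σ batch = 274.8 t; LOI removed, Σ of batch·LOI: 24.81 t; the yield ratio, glass ÷ batch: 90.97%.

Batch per 250.0 t enamel:
  TiO2: 5.394 t
  Petalite: 165.2 t
  Gibbsite: 30.18 t
  Wollastonite: 31.12 t
  Aragonite: 27.75 t
  Red lead: 15.17 t
Total batch = 274.8 t; LOI loss = 24.81 t; yield = 90.97%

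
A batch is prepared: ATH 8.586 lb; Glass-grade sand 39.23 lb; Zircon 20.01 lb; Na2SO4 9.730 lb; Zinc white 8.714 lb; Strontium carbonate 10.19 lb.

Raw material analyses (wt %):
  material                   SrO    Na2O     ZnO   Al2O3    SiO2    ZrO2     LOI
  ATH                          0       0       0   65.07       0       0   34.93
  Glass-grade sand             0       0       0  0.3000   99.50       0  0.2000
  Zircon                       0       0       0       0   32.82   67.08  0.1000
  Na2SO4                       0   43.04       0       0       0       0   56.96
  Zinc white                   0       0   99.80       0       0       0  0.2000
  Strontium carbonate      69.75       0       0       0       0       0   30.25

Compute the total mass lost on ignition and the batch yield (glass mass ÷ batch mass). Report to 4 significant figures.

Values along the way are displayed, with 4-significant-digit rounding, across the worked steps; all internal work keeps full precision at every stage; exactly one rounding is applied to every reported value — all derived quantities (the six compositions, ignition loss, the yield, glass mass, the totals) are recomputed using the weight values for 84.72 lb of glass in full float precision as quoted within the problem or answer text.
Ignition loss by material:
  ATH: 8.586 × 0.3493 = 2.999 lb
  Glass-grade sand: 39.23 × 0.002000 = 0.07846 lb
  Zircon: 20.01 × 0.001000 = 0.02001 lb
  Na2SO4: 9.730 × 0.5696 = 5.542 lb
  Zinc white: 8.714 × 0.002000 = 0.01743 lb
  Strontium carbonate: 10.19 × 0.3025 = 3.082 lb
Total LOI = 11.74 lb
Glass = batch − LOI = 96.46 − 11.74 = 84.72 lb

LOI loss = 11.74 lb; glass = 84.72 lb; yield = 87.83%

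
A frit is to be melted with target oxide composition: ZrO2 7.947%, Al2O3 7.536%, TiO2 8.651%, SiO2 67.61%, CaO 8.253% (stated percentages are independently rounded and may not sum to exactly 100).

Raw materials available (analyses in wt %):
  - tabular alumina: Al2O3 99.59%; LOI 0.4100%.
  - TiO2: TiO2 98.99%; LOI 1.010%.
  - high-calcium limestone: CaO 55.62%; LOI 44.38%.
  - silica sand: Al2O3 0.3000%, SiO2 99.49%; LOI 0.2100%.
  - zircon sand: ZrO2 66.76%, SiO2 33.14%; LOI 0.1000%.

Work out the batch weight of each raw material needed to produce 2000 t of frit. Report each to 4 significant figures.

Batch per 2000 t frit:
  tabular alumina: 147.5 t
  TiO2: 174.8 t
  high-calcium limestone: 296.8 t
  silica sand: 1280 t
  zircon sand: 238.1 t
Total batch = 2137 t; LOI loss = 137.0 t; yield = 93.59%

Working values are printed (rounded to 4 significant digits) across the worked steps — the working math maintains full float precision from first step to last — each reported value is rounded a single time. The derived quantities are recomputed in full precision (ignition loss, net glass mass, the five compositions, the totals, yield) using the weight values for 2000 t of glass as given in question or answer.
Target masses of each oxide per 2000 t frit:
  ZrO2: 7.947% × 2000 = 158.9 t
  Al2O3: 7.536% × 2000 = 150.7 t
  TiO2: 8.651% × 2000 = 173.0 t
  SiO2: 67.61% × 2000 = 1352 t
  CaO: 8.253% × 2000 = 165.1 t
Verifying the oxide balance applying the batch weights above, relative to the basis at hand (target by target, the sums agree exact up to rounding of places):
  ZrO2: 238.1·0.6676 = 159.0 t (target 158.9 t)
  Al2O3: 147.5·0.9959 + 1280·0.003000 = 150.7 t (target 150.7 t)
  TiO2: 174.8·0.9899 = 173.0 t (target 173.0 t)
  SiO2: 1280·0.9949 + 238.1·0.3314 = 1352 t (target 1352 t)
  CaO: 296.8·0.5562 = 165.1 t (target 165.1 t)
Auditing the glass mass value: Σ batch − LOI loss = 2000 t (the Σ of target masses is 2000 t; with the basis standing at 2000 t — deltas are rounding alone).
Batch grand total — Σ batch = 2137 t; LOI removed, Σ of batch·LOI: 137.0 t; yield, glass over the total, = 93.59%.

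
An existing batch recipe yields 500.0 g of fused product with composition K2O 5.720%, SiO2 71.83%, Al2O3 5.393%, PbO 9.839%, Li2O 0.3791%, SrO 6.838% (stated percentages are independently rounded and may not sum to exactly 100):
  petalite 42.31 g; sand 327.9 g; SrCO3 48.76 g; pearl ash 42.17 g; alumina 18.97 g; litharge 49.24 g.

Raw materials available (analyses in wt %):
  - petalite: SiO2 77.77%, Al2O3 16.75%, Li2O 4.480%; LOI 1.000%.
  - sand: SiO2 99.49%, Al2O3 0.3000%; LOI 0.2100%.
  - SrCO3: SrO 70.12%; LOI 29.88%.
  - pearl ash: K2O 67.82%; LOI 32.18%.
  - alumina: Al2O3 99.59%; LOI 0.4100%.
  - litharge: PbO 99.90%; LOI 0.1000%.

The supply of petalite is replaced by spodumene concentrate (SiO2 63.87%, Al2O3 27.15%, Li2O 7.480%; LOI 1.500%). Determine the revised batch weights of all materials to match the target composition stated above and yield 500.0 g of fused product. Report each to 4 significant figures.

Revised batch per 500.0 g fused product:
  spodumene concentrate: 25.34 g
  sand: 344.7 g
  SrCO3: 48.76 g
  pearl ash: 42.17 g
  alumina: 19.13 g
  litharge: 49.24 g
Total batch = 529.3 g; LOI loss = 29.37 g

The intermediate values are printed with 4-significant-digit rounding across the worked steps — all arithmetic holds full float precision in all steps; exactly one rounding is applied to every reported figure. The derived quantities are computed starting from the weights per 500.0 g of glass in exact precision (six oxide percentages, ignition loss, yield, net glass mass, totals) as given in the problem or the answer.
Oxide mass targets, per 500.0 g fused product:
  K2O: 5.720% × 500.0 = 28.60 g
  SiO2: 71.83% × 500.0 = 359.2 g
  Al2O3: 5.393% × 500.0 = 26.96 g
  PbO: 9.839% × 500.0 = 49.20 g
  Li2O: 0.3791% × 500.0 = 1.895 g
  SrO: 6.838% × 500.0 = 34.19 g
Mass-balance tally per oxide per the reported batch figures, at the basis given (sum by sum, the targets are met once rounding is allowed for):
  K2O: 42.17·0.6782 = 28.60 g (target 28.60 g)
  SiO2: 25.34·0.6387 + 344.7·0.9949 = 359.1 g (target 359.2 g)
  Al2O3: 25.34·0.2715 + 344.7·0.003000 + 19.13·0.9959 = 26.97 g (target 26.96 g)
  PbO: 49.24·0.9990 = 49.19 g (target 49.20 g)
  Li2O: 25.34·0.07480 = 1.895 g (target 1.895 g)
  SrO: 48.76·0.7012 = 34.19 g (target 34.19 g)
Glass-mass sanity pass: Σ batch − LOI loss = 500.0 g (per-oxide target masses sum to 500.0 g; basis as stated: 500.0 g — deltas are rounding alone).
Batch total: Σ batch = 529.3 g; ignition loss, Σ(batch × LOI) = 29.37 g; yield: glass divided by total = 94.45%.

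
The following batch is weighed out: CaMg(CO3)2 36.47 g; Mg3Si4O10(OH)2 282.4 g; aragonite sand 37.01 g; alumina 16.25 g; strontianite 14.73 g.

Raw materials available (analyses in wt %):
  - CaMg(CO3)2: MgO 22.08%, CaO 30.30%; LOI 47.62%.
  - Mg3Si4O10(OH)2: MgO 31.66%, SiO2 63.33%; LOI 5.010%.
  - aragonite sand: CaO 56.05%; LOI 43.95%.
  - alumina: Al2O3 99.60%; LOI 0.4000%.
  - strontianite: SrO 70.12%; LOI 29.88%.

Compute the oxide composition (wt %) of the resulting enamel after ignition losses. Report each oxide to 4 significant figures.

Glass mass = 334.6 g (batch 386.9 − LOI 52.25).
Composition: SrO 3.087%, MgO 29.13%, Al2O3 4.837%, SiO2 53.45%, CaO 9.502%

The intermediate values appear (rounded to 4 significant digits) on the page — the whole derivation runs at full precision through every step; a single rounding finalizes each reported figure. The derived quantities are recomputed at full precision (the yield, LOI, glass mass, five oxide percentages, the totals) starting from the weights on 334.6 g of glass as given in question or answer.
Delivered oxide masses:
  SrO: 14.73·0.7012 = 10.33 g
  MgO: 36.47·0.2208 + 282.4·0.3166 = 97.46 g
  Al2O3: 16.25·0.9960 = 16.18 g
  SiO2: 282.4·0.6333 = 178.8 g
  CaO: 36.47·0.3030 + 37.01·0.5605 = 31.79 g
LOI: 36.47·0.4762 + 282.4·0.05010 + 37.01·0.4395 + 16.25·0.004000 + 14.73·0.2988 = 52.25 g
Resulting glass, batch − LOI: 386.9 − 52.25 = 334.6 g (= Σ oxide masses)
wt %: oxide over glass, times 100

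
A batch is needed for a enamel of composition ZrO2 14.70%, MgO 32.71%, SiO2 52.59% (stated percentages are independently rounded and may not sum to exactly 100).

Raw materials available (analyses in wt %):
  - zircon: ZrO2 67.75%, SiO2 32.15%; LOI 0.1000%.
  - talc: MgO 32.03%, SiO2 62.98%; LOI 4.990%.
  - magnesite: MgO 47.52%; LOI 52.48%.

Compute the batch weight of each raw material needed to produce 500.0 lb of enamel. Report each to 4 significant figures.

Batch per 500.0 lb enamel:
  zircon: 108.5 lb
  talc: 362.1 lb
  magnesite: 100.1 lb
Total batch = 570.7 lb; LOI loss = 70.71 lb; yield = 87.61%

Rounding to four significant figures governs every in-between result as printed. Each numeric step keeps exact precision at all times; each reported number includes exactly one rounding — derived quantities (the totals, yield, the three compositions, glass mass, LOI) are re-derived in full float precision starting from the weights at 500.0 lb of glass, as quoted within the problem or answer text.
Oxide-by-oxide targets in 500.0 lb enamel:
  ZrO2: 14.70% × 500.0 = 73.50 lb
  MgO: 32.71% × 500.0 = 163.6 lb
  SiO2: 52.59% × 500.0 = 263.0 lb
Verifying the oxide balance per the reported batch figures, on the stated basis (each sum matches its target mass within answer rounding):
  ZrO2: 108.5·0.6775 = 73.51 lb (target 73.50 lb)
  MgO: 362.1·0.3203 + 100.1·0.4752 = 163.5 lb (target 163.6 lb)
  SiO2: 108.5·0.3215 + 362.1·0.6298 = 262.9 lb (target 263.0 lb)
The glass-mass cross-check: batch Σ − ignition loss = 500.0 lb (summing oxide targets gives 500.0 lb; against the stated basis, 500.0 lb — differing by rounding only).
Batch total: Σ batch = 570.7 lb; LOI loss = Σ batch·LOI = 70.71 lb; yield = glass ÷ total batch = 87.61%.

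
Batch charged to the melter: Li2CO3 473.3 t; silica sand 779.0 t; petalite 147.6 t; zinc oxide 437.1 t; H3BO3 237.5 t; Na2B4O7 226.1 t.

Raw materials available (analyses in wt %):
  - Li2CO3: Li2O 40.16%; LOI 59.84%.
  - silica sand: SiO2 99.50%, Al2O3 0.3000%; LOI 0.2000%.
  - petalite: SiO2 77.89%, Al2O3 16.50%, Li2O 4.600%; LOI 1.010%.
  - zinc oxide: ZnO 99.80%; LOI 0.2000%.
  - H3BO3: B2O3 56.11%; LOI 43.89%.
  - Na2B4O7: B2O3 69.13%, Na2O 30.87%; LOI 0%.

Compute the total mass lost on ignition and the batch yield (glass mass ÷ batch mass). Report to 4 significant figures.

Mid-chain values are printed with 4-significant-figure rounding on the page; all arithmetic carries exact precision in all steps. Each reported value receives exactly one rounding — derived quantities, including glass mass, yield, totals, six oxide percentages, LOI, are re-derived from the weighed amounts on 1909 t of glass in full precision exactly as printed in the problem or the answer.
Loss on ignition, line by line:
  Li2CO3: 473.3 × 0.5984 = 283.2 t
  silica sand: 779.0 × 0.002000 = 1.558 t
  petalite: 147.6 × 0.01010 = 1.491 t
  zinc oxide: 437.1 × 0.002000 = 0.8742 t
  H3BO3: 237.5 × 0.4389 = 104.2 t
  Na2B4O7: 226.1 × 0 = 0 t
Total LOI = 391.4 t
Glass = batch − LOI = 2301 − 391.4 = 1909 t

LOI loss = 391.4 t; glass = 1909 t; yield = 82.99%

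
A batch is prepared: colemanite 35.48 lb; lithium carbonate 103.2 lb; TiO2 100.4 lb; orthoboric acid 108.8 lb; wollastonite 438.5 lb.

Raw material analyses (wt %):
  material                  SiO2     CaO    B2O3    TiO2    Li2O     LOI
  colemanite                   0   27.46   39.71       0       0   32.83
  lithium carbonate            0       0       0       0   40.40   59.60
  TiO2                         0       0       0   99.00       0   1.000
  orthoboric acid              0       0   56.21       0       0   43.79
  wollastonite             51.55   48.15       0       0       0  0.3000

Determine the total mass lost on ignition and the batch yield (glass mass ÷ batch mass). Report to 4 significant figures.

LOI loss = 123.1 lb; glass = 663.3 lb; yield = 84.34%

All arithmetic holds exact precision from start to finish; mid-chain values appear rounded to 4 significant figures within the worked lines; every reported figure carries a single rounding. All derived quantities, including the five compositions, the yield, the totals, net glass mass, ignition loss, are carried starting from the weights on 663.3 lb of glass in full float precision, as they appear in the question or the answer.
Loss on ignition, line by line:
  colemanite: 35.48 × 0.3283 = 11.65 lb
  lithium carbonate: 103.2 × 0.5960 = 61.51 lb
  TiO2: 100.4 × 0.01000 = 1.004 lb
  orthoboric acid: 108.8 × 0.4379 = 47.64 lb
  wollastonite: 438.5 × 0.003000 = 1.316 lb
Total LOI = 123.1 lb
Glass = batch − LOI = 786.4 − 123.1 = 663.3 lb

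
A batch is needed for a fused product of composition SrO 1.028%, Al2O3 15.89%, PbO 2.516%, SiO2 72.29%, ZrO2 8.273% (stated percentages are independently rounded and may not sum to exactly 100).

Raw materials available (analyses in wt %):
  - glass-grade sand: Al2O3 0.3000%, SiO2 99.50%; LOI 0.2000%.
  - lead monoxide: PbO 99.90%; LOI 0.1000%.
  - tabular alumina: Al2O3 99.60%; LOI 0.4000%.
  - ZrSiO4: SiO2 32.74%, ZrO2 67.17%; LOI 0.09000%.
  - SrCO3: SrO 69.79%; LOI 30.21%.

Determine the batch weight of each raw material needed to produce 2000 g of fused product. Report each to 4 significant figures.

Batch per 2000 g fused product:
  glass-grade sand: 1372 g
  lead monoxide: 50.37 g
  tabular alumina: 314.9 g
  ZrSiO4: 246.3 g
  SrCO3: 29.46 g
Total batch = 2013 g; LOI loss = 13.18 g; yield = 99.35%

Mid-chain values are printed (rounded to four significant figures) in the working. The whole derivation runs at full float precision through every step — every reported figure takes a single rounding — the derived quantities, including glass mass, the yield, totals, LOI, the five compositions, are rebuilt using the weight values at 2000 g of glass in exact precision as set out in either problem or answer.
The oxide mass targets at 2000 g fused product:
  SrO: 1.028% × 2000 = 20.56 g
  Al2O3: 15.89% × 2000 = 317.8 g
  PbO: 2.516% × 2000 = 50.32 g
  SiO2: 72.29% × 2000 = 1446 g
  ZrO2: 8.273% × 2000 = 165.5 g
Mass-balance tally per oxide using the reported weights, versus the basis set out (oxide sums agree with the targets once rounding is allowed for):
  SrO: 29.46·0.6979 = 20.56 g (target 20.56 g)
  Al2O3: 1372·0.003000 + 314.9·0.9960 = 317.8 g (target 317.8 g)
  PbO: 50.37·0.9990 = 50.32 g (target 50.32 g)
  SiO2: 1372·0.9950 + 246.3·0.3274 = 1446 g (target 1446 g)
  ZrO2: 246.3·0.6717 = 165.4 g (target 165.5 g)
Glass-mass bookkeeping: net batch after ignition = 2000 g (targets for the oxides total 2000 g; versus the stated basis of 2000 g — deltas are rounding alone).
Whole-batch sum: Σ batch = 2013 g; ignition loss, Σ(batch × LOI) = 13.18 g; yield: glass divided by total = 99.35%.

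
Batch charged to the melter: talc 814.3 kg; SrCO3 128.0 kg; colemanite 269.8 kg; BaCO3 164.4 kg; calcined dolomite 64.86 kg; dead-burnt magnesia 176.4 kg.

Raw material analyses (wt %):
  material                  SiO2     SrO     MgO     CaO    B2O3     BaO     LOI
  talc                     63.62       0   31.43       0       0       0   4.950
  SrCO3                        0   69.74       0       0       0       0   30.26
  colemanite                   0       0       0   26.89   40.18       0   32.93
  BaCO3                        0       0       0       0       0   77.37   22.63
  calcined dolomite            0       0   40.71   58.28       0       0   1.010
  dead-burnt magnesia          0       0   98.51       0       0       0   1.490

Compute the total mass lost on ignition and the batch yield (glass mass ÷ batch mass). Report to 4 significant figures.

LOI loss = 208.4 kg; glass = 1409 kg; yield = 87.12%

Each numeric step holds exact precision in every operation — the intermediate values are printed with 4-significant-digit rounding at each printed step. Each reported number is rounded just once — the derived quantities (net glass mass, totals, the six compositions, LOI, yield) are rebuilt at exact precision from the weighed amounts at 1409 kg of glass as written in the problem or answer text.
Ignition loss by material:
  talc: 814.3 × 0.04950 = 40.31 kg
  SrCO3: 128.0 × 0.3026 = 38.73 kg
  colemanite: 269.8 × 0.3293 = 88.85 kg
  BaCO3: 164.4 × 0.2263 = 37.20 kg
  calcined dolomite: 64.86 × 0.01010 = 0.6551 kg
  dead-burnt magnesia: 176.4 × 0.01490 = 2.628 kg
Total LOI = 208.4 kg
Glass = batch − LOI = 1618 − 208.4 = 1409 kg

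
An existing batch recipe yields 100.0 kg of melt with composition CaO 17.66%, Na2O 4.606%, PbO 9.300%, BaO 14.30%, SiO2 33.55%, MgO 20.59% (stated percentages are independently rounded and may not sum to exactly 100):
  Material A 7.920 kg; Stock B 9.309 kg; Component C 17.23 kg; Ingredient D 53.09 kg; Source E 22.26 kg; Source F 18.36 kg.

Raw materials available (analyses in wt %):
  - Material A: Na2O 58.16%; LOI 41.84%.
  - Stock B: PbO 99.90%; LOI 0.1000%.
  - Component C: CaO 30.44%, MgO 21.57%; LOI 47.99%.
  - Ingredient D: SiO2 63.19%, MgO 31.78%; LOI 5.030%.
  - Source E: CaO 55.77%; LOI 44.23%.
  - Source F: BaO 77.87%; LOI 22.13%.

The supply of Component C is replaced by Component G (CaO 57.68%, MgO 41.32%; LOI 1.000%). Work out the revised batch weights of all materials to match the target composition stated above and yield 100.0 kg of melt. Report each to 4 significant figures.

All arithmetic carries full precision through every step — working values are displayed rounded to four significant figures as written — each reported result sees exactly one rounding; all derived quantities (glass mass, the six compositions, LOI, yield, totals) are computed starting from the weights for 100.0 kg of glass at full precision as set out in the question or the answer.
Oxide-by-oxide targets in 100.0 kg melt:
  CaO: 17.66% × 100.0 = 17.66 kg
  Na2O: 4.606% × 100.0 = 4.606 kg
  PbO: 9.300% × 100.0 = 9.300 kg
  BaO: 14.30% × 100.0 = 14.30 kg
  SiO2: 33.55% × 100.0 = 33.55 kg
  MgO: 20.59% × 100.0 = 20.59 kg
A balance pass over the oxides, on the weights just shown, at the basis given (each sum matches its target mass up to rounding of the answer):
  CaO: 8.995·0.5768 + 22.36·0.5577 = 17.66 kg (target 17.66 kg)
  Na2O: 7.920·0.5816 = 4.606 kg (target 4.606 kg)
  PbO: 9.309·0.9990 = 9.300 kg (target 9.300 kg)
  BaO: 18.36·0.7787 = 14.30 kg (target 14.30 kg)
  SiO2: 53.09·0.6319 = 33.55 kg (target 33.55 kg)
  MgO: 8.995·0.4132 + 53.09·0.3178 = 20.59 kg (target 20.59 kg)
Glass-mass sanity pass: whole batch net of LOI = 100.0 kg (oxide target masses add up to 100.0 kg; versus the stated basis of 100.0 kg — differing by rounding only).
Batch grand total — Σ batch = 120.0 kg; the LOI term Σ batch·LOI equals 20.04 kg; glass ÷ batch gives a yield of 83.31%.

Revised batch per 100.0 kg melt:
  Material A: 7.920 kg
  Stock B: 9.309 kg
  Component G: 8.995 kg
  Ingredient D: 53.09 kg
  Source E: 22.36 kg
  Source F: 18.36 kg
Total batch = 120.0 kg; LOI loss = 20.04 kg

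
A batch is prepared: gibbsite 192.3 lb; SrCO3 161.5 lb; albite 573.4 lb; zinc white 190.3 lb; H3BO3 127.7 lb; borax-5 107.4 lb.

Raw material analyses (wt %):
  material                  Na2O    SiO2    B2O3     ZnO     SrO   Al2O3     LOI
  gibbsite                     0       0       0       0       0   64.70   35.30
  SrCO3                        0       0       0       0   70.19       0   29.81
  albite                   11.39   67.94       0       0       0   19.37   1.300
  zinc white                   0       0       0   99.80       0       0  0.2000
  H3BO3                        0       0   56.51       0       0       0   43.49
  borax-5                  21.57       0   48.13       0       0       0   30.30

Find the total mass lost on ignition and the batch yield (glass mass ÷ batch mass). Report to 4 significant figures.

In-progress results are shown rounded to 4 significant digits alongside each step; all arithmetic runs at exact precision through the solve; each reported number takes just one rounding — all derived quantities, which include LOI, the yield, the totals, six oxide percentages, net glass mass, are recomputed in full precision, as set out in the problem or answer text, using the weight values per 1141 lb of glass.
Material-by-material LOI:
  gibbsite: 192.3 × 0.3530 = 67.88 lb
  SrCO3: 161.5 × 0.2981 = 48.14 lb
  albite: 573.4 × 0.01300 = 7.454 lb
  zinc white: 190.3 × 0.002000 = 0.3806 lb
  H3BO3: 127.7 × 0.4349 = 55.54 lb
  borax-5: 107.4 × 0.3030 = 32.54 lb
Total LOI = 211.9 lb
Glass = batch − LOI = 1353 − 211.9 = 1141 lb

LOI loss = 211.9 lb; glass = 1141 lb; yield = 84.33%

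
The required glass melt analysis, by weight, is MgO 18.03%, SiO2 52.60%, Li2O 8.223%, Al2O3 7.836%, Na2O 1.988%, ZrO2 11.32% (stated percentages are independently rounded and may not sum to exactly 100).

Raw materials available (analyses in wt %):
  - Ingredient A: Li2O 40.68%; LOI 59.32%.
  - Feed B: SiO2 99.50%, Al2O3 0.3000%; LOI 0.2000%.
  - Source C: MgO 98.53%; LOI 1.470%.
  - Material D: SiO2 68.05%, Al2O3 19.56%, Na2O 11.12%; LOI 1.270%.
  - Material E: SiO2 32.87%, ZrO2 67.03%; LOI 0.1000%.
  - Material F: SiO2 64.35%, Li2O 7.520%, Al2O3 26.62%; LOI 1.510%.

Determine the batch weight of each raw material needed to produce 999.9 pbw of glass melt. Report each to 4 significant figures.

Batch per 999.9 pbw glass melt:
  Ingredient A: 172.5 pbw
  Feed B: 246.9 pbw
  Source C: 183.0 pbw
  Material D: 178.8 pbw
  Material E: 168.9 pbw
  Material F: 160.2 pbw
Total batch = 1110 pbw; LOI loss = 110.4 pbw; yield = 90.06%

Intermediates are printed, rounded to 4 significant figures, between the steps. All arithmetic runs at exact precision from start to finish; a single rounding produces each reported result. Derived quantities are rebuilt at full precision (the totals, six oxide percentages, net glass mass, LOI, yield) using the weight values per 999.9 pbw of glass, exactly as shown in the problem or answer text.
Per-oxide target masses for 999.9 pbw glass melt:
  MgO: 18.03% × 999.9 = 180.3 pbw
  SiO2: 52.60% × 999.9 = 525.9 pbw
  Li2O: 8.223% × 999.9 = 82.22 pbw
  Al2O3: 7.836% × 999.9 = 78.35 pbw
  Na2O: 1.988% × 999.9 = 19.88 pbw
  ZrO2: 11.32% × 999.9 = 113.2 pbw
Mass-balance tally per oxide from the weights as reported, per the basis as stated (every target is met by its sum within answer rounding):
  MgO: 183.0·0.9853 = 180.3 pbw (target 180.3 pbw)
  SiO2: 246.9·0.9950 + 178.8·0.6805 + 168.9·0.3287 + 160.2·0.6435 = 525.9 pbw (target 525.9 pbw)
  Li2O: 172.5·0.4068 + 160.2·0.07520 = 82.22 pbw (target 82.22 pbw)
  Al2O3: 246.9·0.003000 + 178.8·0.1956 + 160.2·0.2662 = 78.36 pbw (target 78.35 pbw)
  Na2O: 178.8·0.1112 = 19.88 pbw (target 19.88 pbw)
  ZrO2: 168.9·0.6703 = 113.2 pbw (target 113.2 pbw)
Auditing the glass mass value: Σ batch − LOI loss = 999.9 pbw (summing oxide targets gives 999.9 pbw; the stated basis being 999.9 pbw — rounding explains the deltas).
Summing the batch: Σ batch = 1110 pbw; LOI removed, Σ of batch·LOI: 110.4 pbw; yield = glass ÷ total batch = 90.06%.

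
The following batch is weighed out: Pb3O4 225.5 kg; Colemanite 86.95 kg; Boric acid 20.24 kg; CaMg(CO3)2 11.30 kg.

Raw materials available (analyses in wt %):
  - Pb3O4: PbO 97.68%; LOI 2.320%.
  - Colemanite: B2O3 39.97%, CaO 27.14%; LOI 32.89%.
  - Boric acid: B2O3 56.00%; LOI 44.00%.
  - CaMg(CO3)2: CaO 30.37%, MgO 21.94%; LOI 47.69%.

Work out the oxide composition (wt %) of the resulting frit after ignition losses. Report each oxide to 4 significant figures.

In-progress results are printed rounded off to 4 significant digits within the worked lines. The working math runs at exact precision end to end; every reported number undergoes a single rounding — derived quantities are computed starting from the weights on 295.9 kg of glass in full float precision (yield, the four compositions, ignition loss, glass mass, totals) exactly as printed in the problem or answer text.
What the batch supplies per oxide:
  PbO: 225.5·0.9768 = 220.3 kg
  B2O3: 86.95·0.3997 + 20.24·0.5600 = 46.09 kg
  CaO: 86.95·0.2714 + 11.30·0.3037 = 27.03 kg
  MgO: 11.30·0.2194 = 2.479 kg
LOI: 225.5·0.02320 + 86.95·0.3289 + 20.24·0.4400 + 11.30·0.4769 = 48.12 kg
Glass = total batch minus LOI = 344.0 − 48.12 = 295.9 kg (the oxide masses sum to this)
each wt % is 100 × oxide ÷ glass

Glass mass = 295.9 kg (batch 344.0 − LOI 48.12).
Composition: PbO 74.45%, B2O3 15.58%, CaO 9.136%, MgO 0.8380%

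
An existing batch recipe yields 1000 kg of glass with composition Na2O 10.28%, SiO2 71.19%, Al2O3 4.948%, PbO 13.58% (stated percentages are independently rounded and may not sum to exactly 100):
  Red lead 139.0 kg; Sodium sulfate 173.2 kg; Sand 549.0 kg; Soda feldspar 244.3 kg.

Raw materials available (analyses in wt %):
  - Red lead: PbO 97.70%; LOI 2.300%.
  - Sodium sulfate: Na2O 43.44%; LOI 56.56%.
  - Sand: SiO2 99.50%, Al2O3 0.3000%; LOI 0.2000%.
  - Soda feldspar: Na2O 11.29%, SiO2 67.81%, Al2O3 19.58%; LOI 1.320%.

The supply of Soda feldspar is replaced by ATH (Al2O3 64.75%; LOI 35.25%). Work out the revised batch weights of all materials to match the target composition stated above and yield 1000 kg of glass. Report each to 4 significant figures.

Each numeric step carries exact precision throughout. In-progress results are printed, with 4-significant-figure rounding, between the steps — a single rounding finalizes every reported figure; derived quantities, including net glass mass, the four compositions, LOI, totals, the yield, are recomputed starting from the weights for 1000 kg of glass in full float precision, precisely as stated by question or answer.
Oxide-by-oxide targets in 1000 kg glass:
  Na2O: 10.28% × 1000 = 102.8 kg
  SiO2: 71.19% × 1000 = 711.9 kg
  Al2O3: 4.948% × 1000 = 49.48 kg
  PbO: 13.58% × 1000 = 135.8 kg
Verifying the oxide balance given the weights on record, relative to the basis at hand (each sum matches its target mass exact up to rounding of places):
  Na2O: 236.6·0.4344 = 102.8 kg (target 102.8 kg)
  SiO2: 715.5·0.9950 = 711.9 kg (target 711.9 kg)
  Al2O3: 715.5·0.003000 + 73.10·0.6475 = 49.48 kg (target 49.48 kg)
  PbO: 139.0·0.9770 = 135.8 kg (target 135.8 kg)
Consistency of the glass mass: batch total minus LOI = 1000 kg (targets for the oxides total 1000 kg; stated basis 1000 kg — differing by rounding only).
Adding the batch up: Σ batch = 1164 kg; LOI removed, Σ of batch·LOI: 164.2 kg; as yield: glass ÷ batch → 85.89%.

Revised batch per 1000 kg glass:
  Red lead: 139.0 kg
  Sodium sulfate: 236.6 kg
  Sand: 715.5 kg
  ATH: 73.10 kg
Total batch = 1164 kg; LOI loss = 164.2 kg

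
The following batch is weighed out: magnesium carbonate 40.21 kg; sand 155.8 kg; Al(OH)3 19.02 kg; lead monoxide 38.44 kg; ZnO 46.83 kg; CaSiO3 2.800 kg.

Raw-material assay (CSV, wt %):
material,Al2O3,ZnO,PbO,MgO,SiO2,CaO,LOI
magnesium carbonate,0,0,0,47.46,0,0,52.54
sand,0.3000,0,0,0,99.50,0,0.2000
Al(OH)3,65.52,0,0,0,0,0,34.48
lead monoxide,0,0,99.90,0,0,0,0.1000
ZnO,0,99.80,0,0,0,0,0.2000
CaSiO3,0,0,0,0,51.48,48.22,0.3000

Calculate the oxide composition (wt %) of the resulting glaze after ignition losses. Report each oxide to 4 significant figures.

The intermediate values are displayed with 4-significant-figure rounding on the page. Every computation carries full float precision all the way through. Every reported number takes a single rounding; all derived quantities are computed starting from the weights on 275.0 kg of glass in exact precision (totals, LOI, the six compositions, net glass mass, the yield) exactly as printed in question or answer.
Per-oxide mass from batch:
  Al2O3: 155.8·0.003000 + 19.02·0.6552 = 12.93 kg
  ZnO: 46.83·0.9980 = 46.74 kg
  PbO: 38.44·0.9990 = 38.40 kg
  MgO: 40.21·0.4746 = 19.08 kg
  SiO2: 155.8·0.9950 + 2.800·0.5148 = 156.5 kg
  CaO: 2.800·0.4822 = 1.350 kg
LOI: 40.21·0.5254 + 155.8·0.002000 + 19.02·0.3448 + 38.44·0.001000 + 46.83·0.002000 + 2.800·0.003000 = 28.14 kg
Glass mass = batch − LOI = 303.1 − 28.14 = 275.0 kg (the oxide masses sum to this)
wt % = oxide mass / glass mass × 100

Glass mass = 275.0 kg (batch 303.1 − LOI 28.14).
Composition: Al2O3 4.702%, ZnO 17.00%, PbO 13.97%, MgO 6.940%, SiO2 56.90%, CaO 0.4910%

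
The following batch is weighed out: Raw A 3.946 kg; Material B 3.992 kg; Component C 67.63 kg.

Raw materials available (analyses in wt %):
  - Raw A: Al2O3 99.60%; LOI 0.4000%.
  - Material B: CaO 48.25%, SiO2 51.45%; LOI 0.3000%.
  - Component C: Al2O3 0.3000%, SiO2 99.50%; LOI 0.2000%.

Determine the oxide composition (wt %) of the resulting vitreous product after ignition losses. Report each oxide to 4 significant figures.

Glass mass = 75.40 kg (batch 75.57 − LOI 0.1630).
Composition: CaO 2.554%, Al2O3 5.481%, SiO2 91.96%

The working math carries full float precision from first step to last. The intermediate values are displayed, rounded to four significant digits, in the printout; every reported result takes a single rounding — the derived quantities, which include LOI, yield, net glass mass, the totals, the three compositions, are carried in full precision, as they appear in the problem or the answer, using the weight values per 75.40 kg of glass.
What the batch supplies per oxide:
  CaO: 3.992·0.4825 = 1.926 kg
  Al2O3: 3.946·0.9960 + 67.63·0.003000 = 4.133 kg
  SiO2: 3.992·0.5145 + 67.63·0.9950 = 69.35 kg
LOI: 3.946·0.004000 + 3.992·0.003000 + 67.63·0.002000 = 0.1630 kg
Resulting glass, batch − LOI: 75.57 − 0.1630 = 75.40 kg (= Σ oxide masses)
wt %: oxide over glass, times 100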